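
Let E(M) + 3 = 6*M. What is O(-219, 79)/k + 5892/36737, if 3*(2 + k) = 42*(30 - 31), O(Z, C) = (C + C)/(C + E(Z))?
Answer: 61256591/363843248 ≈ 0.16836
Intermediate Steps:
E(M) = -3 + 6*M
O(Z, C) = 2*C/(-3 + C + 6*Z) (O(Z, C) = (C + C)/(C + (-3 + 6*Z)) = (2*C)/(-3 + C + 6*Z) = 2*C/(-3 + C + 6*Z))
k = -16 (k = -2 + (42*(30 - 31))/3 = -2 + (42*(-1))/3 = -2 + (⅓)*(-42) = -2 - 14 = -16)
O(-219, 79)/k + 5892/36737 = (2*79/(-3 + 79 + 6*(-219)))/(-16) + 5892/36737 = (2*79/(-3 + 79 - 1314))*(-1/16) + 5892*(1/36737) = (2*79/(-1238))*(-1/16) + 5892/36737 = (2*79*(-1/1238))*(-1/16) + 5892/36737 = -79/619*(-1/16) + 5892/36737 = 79/9904 + 5892/36737 = 61256591/363843248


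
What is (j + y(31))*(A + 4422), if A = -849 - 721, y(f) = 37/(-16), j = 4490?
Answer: 51195539/4 ≈ 1.2799e+7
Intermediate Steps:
y(f) = -37/16 (y(f) = 37*(-1/16) = -37/16)
A = -1570
(j + y(31))*(A + 4422) = (4490 - 37/16)*(-1570 + 4422) = (71803/16)*2852 = 51195539/4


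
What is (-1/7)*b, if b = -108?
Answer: 108/7 ≈ 15.429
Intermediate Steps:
(-1/7)*b = -1/7*(-108) = 108/7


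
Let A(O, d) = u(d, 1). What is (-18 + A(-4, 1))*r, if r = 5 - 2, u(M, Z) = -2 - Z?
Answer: -63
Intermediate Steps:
A(O, d) = -3 (A(O, d) = -2 - 1*1 = -2 - 1 = -3)
r = 3
(-18 + A(-4, 1))*r = (-18 - 3)*3 = -21*3 = -63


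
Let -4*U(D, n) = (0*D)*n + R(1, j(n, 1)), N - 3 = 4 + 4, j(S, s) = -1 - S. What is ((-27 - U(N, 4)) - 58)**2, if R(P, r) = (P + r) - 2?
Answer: 29929/4 ≈ 7482.3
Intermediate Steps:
R(P, r) = -2 + P + r
N = 11 (N = 3 + (4 + 4) = 3 + 8 = 11)
U(D, n) = 1/2 + n/4 (U(D, n) = -((0*D)*n + (-2 + 1 + (-1 - n)))/4 = -(0*n + (-2 - n))/4 = -(0 + (-2 - n))/4 = -(-2 - n)/4 = 1/2 + n/4)
((-27 - U(N, 4)) - 58)**2 = ((-27 - (1/2 + (1/4)*4)) - 58)**2 = ((-27 - (1/2 + 1)) - 58)**2 = ((-27 - 1*3/2) - 58)**2 = ((-27 - 3/2) - 58)**2 = (-57/2 - 58)**2 = (-173/2)**2 = 29929/4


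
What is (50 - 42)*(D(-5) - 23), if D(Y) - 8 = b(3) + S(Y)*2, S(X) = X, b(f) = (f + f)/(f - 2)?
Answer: -152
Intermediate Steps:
b(f) = 2*f/(-2 + f) (b(f) = (2*f)/(-2 + f) = 2*f/(-2 + f))
D(Y) = 14 + 2*Y (D(Y) = 8 + (2*3/(-2 + 3) + Y*2) = 8 + (2*3/1 + 2*Y) = 8 + (2*3*1 + 2*Y) = 8 + (6 + 2*Y) = 14 + 2*Y)
(50 - 42)*(D(-5) - 23) = (50 - 42)*((14 + 2*(-5)) - 23) = 8*((14 - 10) - 23) = 8*(4 - 23) = 8*(-19) = -152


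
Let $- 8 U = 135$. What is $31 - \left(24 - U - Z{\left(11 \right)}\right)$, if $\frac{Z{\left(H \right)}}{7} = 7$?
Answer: $\frac{313}{8} \approx 39.125$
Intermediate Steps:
$U = - \frac{135}{8}$ ($U = \left(- \frac{1}{8}\right) 135 = - \frac{135}{8} \approx -16.875$)
$Z{\left(H \right)} = 49$ ($Z{\left(H \right)} = 7 \cdot 7 = 49$)
$31 - \left(24 - U - Z{\left(11 \right)}\right) = 31 + \left(\left(49 - \frac{135}{8}\right) - 24\right) = 31 + \left(\frac{257}{8} - 24\right) = 31 + \frac{65}{8} = \frac{313}{8}$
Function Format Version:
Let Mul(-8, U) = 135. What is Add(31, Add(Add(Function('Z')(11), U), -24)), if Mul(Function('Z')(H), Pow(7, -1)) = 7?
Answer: Rational(313, 8) ≈ 39.125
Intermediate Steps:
U = Rational(-135, 8) (U = Mul(Rational(-1, 8), 135) = Rational(-135, 8) ≈ -16.875)
Function('Z')(H) = 49 (Function('Z')(H) = Mul(7, 7) = 49)
Add(31, Add(Add(Function('Z')(11), U), -24)) = Add(31, Add(Add(49, Rational(-135, 8)), -24)) = Add(31, Add(Rational(257, 8), -24)) = Add(31, Rational(65, 8)) = Rational(313, 8)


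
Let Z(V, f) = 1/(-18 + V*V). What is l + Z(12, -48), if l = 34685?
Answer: 4370311/126 ≈ 34685.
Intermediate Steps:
Z(V, f) = 1/(-18 + V**2)
l + Z(12, -48) = 34685 + 1/(-18 + 12**2) = 34685 + 1/(-18 + 144) = 34685 + 1/126 = 4370311/126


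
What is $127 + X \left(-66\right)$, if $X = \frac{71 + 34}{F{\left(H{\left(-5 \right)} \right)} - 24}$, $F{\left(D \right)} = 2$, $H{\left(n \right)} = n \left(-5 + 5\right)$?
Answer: $442$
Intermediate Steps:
$H{\left(n \right)} = 0$ ($H{\left(n \right)} = n 0 = 0$)
$X = - \frac{105}{22}$ ($X = \frac{71 + 34}{2 - 24} = \frac{105}{2 - 24} = \frac{105}{-22} = 105 \left(- \frac{1}{22}\right) = - \frac{105}{22} \approx -4.7727$)
$127 + X \left(-66\right) = 127 - -315 = 127 + 315 = 442$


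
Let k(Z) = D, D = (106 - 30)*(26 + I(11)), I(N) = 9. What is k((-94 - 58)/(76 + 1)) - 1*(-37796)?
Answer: 40456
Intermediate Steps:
D = 2660 (D = (106 - 30)*(26 + 9) = 76*35 = 2660)
k(Z) = 2660
k((-94 - 58)/(76 + 1)) - 1*(-37796) = 2660 - 1*(-37796) = 2660 + 37796 = 40456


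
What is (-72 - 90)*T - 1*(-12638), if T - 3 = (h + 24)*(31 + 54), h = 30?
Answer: -731428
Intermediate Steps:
T = 4593 (T = 3 + (30 + 24)*(31 + 54) = 3 + 54*85 = 3 + 4590 = 4593)
(-72 - 90)*T - 1*(-12638) = (-72 - 90)*4593 - 1*(-12638) = -162*4593 + 12638 = -744066 + 12638 = -731428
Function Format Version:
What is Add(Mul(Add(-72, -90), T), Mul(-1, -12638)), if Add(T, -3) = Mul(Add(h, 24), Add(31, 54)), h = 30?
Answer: -731428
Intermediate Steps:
T = 4593 (T = Add(3, Mul(Add(30, 24), Add(31, 54))) = Add(3, Mul(54, 85)) = Add(3, 4590) = 4593)
Add(Mul(Add(-72, -90), T), Mul(-1, -12638)) = Add(Mul(Add(-72, -90), 4593), Mul(-1, -12638)) = Add(Mul(-162, 4593), 12638) = Add(-744066, 12638) = -731428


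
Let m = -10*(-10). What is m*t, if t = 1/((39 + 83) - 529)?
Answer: -100/407 ≈ -0.24570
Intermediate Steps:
m = 100
t = -1/407 (t = 1/(122 - 529) = 1/(-407) = -1/407 ≈ -0.0024570)
m*t = 100*(-1/407) = -100/407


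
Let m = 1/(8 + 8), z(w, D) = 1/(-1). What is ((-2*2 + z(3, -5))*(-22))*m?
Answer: 55/8 ≈ 6.8750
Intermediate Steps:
z(w, D) = -1
m = 1/16 ≈ 0.062500
((-2*2 + z(3, -5))*(-22))*m = ((-2*2 - 1)*(-22))*(1/16) = ((-4 - 1)*(-22))*(1/16) = -5*(-22)*(1/16) = 110*(1/16) = 55/8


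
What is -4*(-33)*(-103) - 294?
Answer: -13890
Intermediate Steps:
-4*(-33)*(-103) - 294 = 132*(-103) - 294 = -13596 - 294 = -13890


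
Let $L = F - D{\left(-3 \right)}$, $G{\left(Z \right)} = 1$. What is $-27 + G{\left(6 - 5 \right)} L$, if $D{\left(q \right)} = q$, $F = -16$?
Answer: $-40$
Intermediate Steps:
$L = -13$ ($L = -16 - -3 = -16 + 3 = -13$)
$-27 + G{\left(6 - 5 \right)} L = -27 + 1 \left(-13\right) = -27 - 13 = -40$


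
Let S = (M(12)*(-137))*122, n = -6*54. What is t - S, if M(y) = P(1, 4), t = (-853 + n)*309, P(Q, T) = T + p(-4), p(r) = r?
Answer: -363693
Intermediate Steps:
n = -324
P(Q, T) = -4 + T (P(Q, T) = T - 4 = -4 + T)
t = -363693 (t = (-853 - 324)*309 = -1177*309 = -363693)
M(y) = 0 (M(y) = -4 + 4 = 0)
S = 0 (S = (0*(-137))*122 = 0*122 = 0)
t - S = -363693 - 1*0 = -363693 + 0 = -363693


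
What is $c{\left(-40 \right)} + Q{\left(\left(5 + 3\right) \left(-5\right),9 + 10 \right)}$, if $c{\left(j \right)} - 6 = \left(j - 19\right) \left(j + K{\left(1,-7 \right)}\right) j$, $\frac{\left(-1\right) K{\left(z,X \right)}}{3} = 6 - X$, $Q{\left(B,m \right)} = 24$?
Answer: $-186410$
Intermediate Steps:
$K{\left(z,X \right)} = -18 + 3 X$ ($K{\left(z,X \right)} = - 3 \left(6 - X\right) = -18 + 3 X$)
$c{\left(j \right)} = 6 + j \left(-39 + j\right) \left(-19 + j\right)$ ($c{\left(j \right)} = 6 + \left(j - 19\right) \left(j + \left(-18 + 3 \left(-7\right)\right)\right) j = 6 + \left(-19 + j\right) \left(j - 39\right) j = 6 + \left(-19 + j\right) \left(-39 + j\right) j = 6 + \left(-39 + j\right) \left(-19 + j\right) j = 6 + j \left(-39 + j\right) \left(-19 + j\right)$)
$c{\left(-40 \right)} + Q{\left(\left(5 + 3\right) \left(-5\right),9 + 10 \right)} = \left(6 + \left(-40\right)^{3} - 58 \left(-40\right)^{2} + 741 \left(-40\right)\right) + 24 = \left(6 - 64000 - 92800 - 29640\right) + 24 = -186434 + 24 = -186410$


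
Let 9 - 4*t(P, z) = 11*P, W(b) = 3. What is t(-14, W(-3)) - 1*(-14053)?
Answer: 56375/4 ≈ 14094.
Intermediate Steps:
t(P, z) = 9/4 - 11*P/4
t(-14, W(-3)) - 1*(-14053) = (9/4 - 11/4*(-14)) - 1*(-14053) = (9/4 + 77/2) + 14053 = 163/4 + 14053 = 56375/4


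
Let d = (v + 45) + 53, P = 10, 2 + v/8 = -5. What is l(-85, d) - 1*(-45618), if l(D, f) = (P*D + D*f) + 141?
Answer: 41339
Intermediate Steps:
v = -56 (v = -16 + 8*(-5) = -16 - 40 = -56)
d = 42 (d = (-56 + 45) + 53 = -11 + 53 = 42)
l(D, f) = 141 + 10*D + D*f (l(D, f) = (10*D + D*f) + 141 = 141 + 10*D + D*f)
l(-85, d) - 1*(-45618) = (141 + 10*(-85) - 85*42) - 1*(-45618) = (141 - 850 - 3570) + 45618 = -4279 + 45618 = 41339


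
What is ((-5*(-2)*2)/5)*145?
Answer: 580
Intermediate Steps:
((-5*(-2)*2)/5)*145 = ((10*2)*(⅕))*145 = (20*(⅕))*145 = 4*145 = 580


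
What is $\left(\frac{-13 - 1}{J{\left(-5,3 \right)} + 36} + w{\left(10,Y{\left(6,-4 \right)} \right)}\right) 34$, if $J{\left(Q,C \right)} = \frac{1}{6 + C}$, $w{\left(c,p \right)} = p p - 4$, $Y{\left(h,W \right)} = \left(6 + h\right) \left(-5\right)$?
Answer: $\frac{39731516}{325} \approx 1.2225 \cdot 10^{5}$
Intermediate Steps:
$Y{\left(h,W \right)} = -30 - 5 h$
$w{\left(c,p \right)} = -4 + p^{2}$ ($w{\left(c,p \right)} = p^{2} - 4 = -4 + p^{2}$)
$\left(\frac{-13 - 1}{J{\left(-5,3 \right)} + 36} + w{\left(10,Y{\left(6,-4 \right)} \right)}\right) 34 = \left(\frac{-13 - 1}{\frac{1}{6 + 3} + 36} - \left(4 - \left(-30 - 30\right)^{2}\right)\right) 34 = \left(- \frac{14}{\frac{1}{9} + 36} - \left(4 - \left(-30 - 30\right)^{2}\right)\right) 34 = \left(- \frac{14}{\frac{1}{9} + 36} - \left(4 - \left(-60\right)^{2}\right)\right) 34 = \left(- \frac{14}{\frac{325}{9}} + \left(-4 + 3600\right)\right) 34 = \left(\left(-14\right) \frac{9}{325} + 3596\right) 34 = \left(- \frac{126}{325} + 3596\right) 34 = \frac{1168574}{325} \cdot 34 = \frac{39731516}{325}$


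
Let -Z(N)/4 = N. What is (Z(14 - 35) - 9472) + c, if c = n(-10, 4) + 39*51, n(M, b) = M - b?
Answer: -7413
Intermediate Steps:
Z(N) = -4*N
c = 1975 (c = (-10 - 1*4) + 39*51 = (-10 - 4) + 1989 = -14 + 1989 = 1975)
(Z(14 - 35) - 9472) + c = (-4*(14 - 35) - 9472) + 1975 = (-4*(-21) - 9472) + 1975 = (84 - 9472) + 1975 = -9388 + 1975 = -7413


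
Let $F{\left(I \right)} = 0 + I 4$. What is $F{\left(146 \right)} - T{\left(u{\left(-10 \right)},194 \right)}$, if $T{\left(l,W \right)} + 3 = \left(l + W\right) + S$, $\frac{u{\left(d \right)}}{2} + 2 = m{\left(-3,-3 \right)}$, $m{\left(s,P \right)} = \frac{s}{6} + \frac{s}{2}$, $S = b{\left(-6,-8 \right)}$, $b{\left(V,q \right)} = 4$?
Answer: $397$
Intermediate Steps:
$S = 4$
$F{\left(I \right)} = 4 I$ ($F{\left(I \right)} = 0 + 4 I = 4 I$)
$m{\left(s,P \right)} = \frac{2 s}{3}$ ($m{\left(s,P \right)} = s \frac{1}{6} + s \frac{1}{2} = \frac{s}{6} + \frac{s}{2} = \frac{2 s}{3}$)
$u{\left(d \right)} = -8$ ($u{\left(d \right)} = -4 + 2 \cdot \frac{2}{3} \left(-3\right) = -4 + 2 \left(-2\right) = -4 - 4 = -8$)
$T{\left(l,W \right)} = 1 + W + l$ ($T{\left(l,W \right)} = -3 + \left(\left(l + W\right) + 4\right) = -3 + \left(\left(W + l\right) + 4\right) = -3 + \left(4 + W + l\right) = 1 + W + l$)
$F{\left(146 \right)} - T{\left(u{\left(-10 \right)},194 \right)} = 4 \cdot 146 - \left(1 + 194 - 8\right) = 584 - 187 = 397$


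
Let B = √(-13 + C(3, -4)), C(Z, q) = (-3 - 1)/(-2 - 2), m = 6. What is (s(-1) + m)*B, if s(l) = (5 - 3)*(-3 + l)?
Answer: -4*I*√3 ≈ -6.9282*I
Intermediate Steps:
C(Z, q) = 1 (C(Z, q) = -4/(-4) = -4*(-¼) = 1)
s(l) = -6 + 2*l (s(l) = 2*(-3 + l) = -6 + 2*l)
B = 2*I*√3 (B = √(-13 + 1) = √(-12) = 2*I*√3 ≈ 3.4641*I)
(s(-1) + m)*B = ((-6 + 2*(-1)) + 6)*(2*I*√3) = ((-6 - 2) + 6)*(2*I*√3) = (-8 + 6)*(2*I*√3) = -4*I*√3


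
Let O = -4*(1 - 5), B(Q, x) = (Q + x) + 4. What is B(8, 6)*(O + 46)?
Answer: 1116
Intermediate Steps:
B(Q, x) = 4 + Q + x
O = 16 (O = -4*(-4) = 16)
B(8, 6)*(O + 46) = (4 + 8 + 6)*(16 + 46) = 18*62 = 1116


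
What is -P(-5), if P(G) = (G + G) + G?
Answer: 15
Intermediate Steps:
P(G) = 3*G (P(G) = 2*G + G = 3*G)
-P(-5) = -3*(-5) = -1*(-15) = 15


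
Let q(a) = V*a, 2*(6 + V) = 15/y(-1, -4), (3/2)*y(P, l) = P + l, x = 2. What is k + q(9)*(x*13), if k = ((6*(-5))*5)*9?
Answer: -6561/2 ≈ -3280.5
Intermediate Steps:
k = -1350 (k = -30*5*9 = -150*9 = -1350)
y(P, l) = 2*P/3 + 2*l/3 (y(P, l) = 2*(P + l)/3 = 2*P/3 + 2*l/3)
V = -33/4 (V = -6 + (15/((⅔)*(-1) + (⅔)*(-4)))/2 = -6 + (15/(-⅔ - 8/3))/2 = -6 + (15/(-10/3))/2 = -6 + (15*(-3/10))/2 = -6 + (½)*(-9/2) = -6 - 9/4 = -33/4 ≈ -8.2500)
q(a) = -33*a/4
k + q(9)*(x*13) = -1350 + (-33/4*9)*(2*13) = -1350 - 297/4*26 = -1350 - 3861/2 = -6561/2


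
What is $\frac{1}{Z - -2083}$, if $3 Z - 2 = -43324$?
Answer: $- \frac{3}{37073} \approx -8.0921 \cdot 10^{-5}$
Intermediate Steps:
$Z = - \frac{43322}{3}$ ($Z = \frac{2}{3} + \frac{1}{3} \left(-43324\right) = \frac{2}{3} - \frac{43324}{3} = - \frac{43322}{3} \approx -14441.0$)
$\frac{1}{Z - -2083} = \frac{1}{- \frac{43322}{3} - -2083} = \frac{1}{- \frac{43322}{3} + 2083} = \frac{1}{- \frac{37073}{3}} = - \frac{3}{37073}$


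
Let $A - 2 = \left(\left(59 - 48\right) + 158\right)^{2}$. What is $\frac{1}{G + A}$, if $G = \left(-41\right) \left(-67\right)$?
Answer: $\frac{1}{31310} \approx 3.1939 \cdot 10^{-5}$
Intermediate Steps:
$G = 2747$
$A = 28563$ ($A = 2 + \left(\left(59 - 48\right) + 158\right)^{2} = 2 + \left(11 + 158\right)^{2} = 2 + 169^{2} = 2 + 28561 = 28563$)
$\frac{1}{G + A} = \frac{1}{2747 + 28563} = \frac{1}{31310}$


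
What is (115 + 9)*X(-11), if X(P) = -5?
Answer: -620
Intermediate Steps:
(115 + 9)*X(-11) = (115 + 9)*(-5) = 124*(-5) = -620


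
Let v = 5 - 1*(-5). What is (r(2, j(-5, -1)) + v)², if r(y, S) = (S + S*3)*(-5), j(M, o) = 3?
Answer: 2500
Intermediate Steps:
v = 10 (v = 5 + 5 = 10)
r(y, S) = -20*S (r(y, S) = (S + 3*S)*(-5) = (4*S)*(-5) = -20*S)
(r(2, j(-5, -1)) + v)² = (-20*3 + 10)² = (-60 + 10)² = (-50)² = 2500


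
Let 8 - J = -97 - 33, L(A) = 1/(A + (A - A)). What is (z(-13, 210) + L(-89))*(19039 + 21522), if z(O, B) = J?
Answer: 498129641/89 ≈ 5.5970e+6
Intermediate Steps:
L(A) = 1/A (L(A) = 1/(A + 0) = 1/A)
J = 138 (J = 8 - (-97 - 33) = 8 - 1*(-130) = 8 + 130 = 138)
z(O, B) = 138
(z(-13, 210) + L(-89))*(19039 + 21522) = (138 + 1/(-89))*(19039 + 21522) = (138 - 1/89)*40561 = (12281/89)*40561 = 498129641/89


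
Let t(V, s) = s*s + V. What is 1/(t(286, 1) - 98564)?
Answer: -1/98277 ≈ -1.0175e-5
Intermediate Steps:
t(V, s) = V + s² (t(V, s) = s² + V = V + s²)
1/(t(286, 1) - 98564) = 1/((286 + 1²) - 98564) = 1/((286 + 1) - 98564) = 1/(287 - 98564) = 1/(-98277) = -1/98277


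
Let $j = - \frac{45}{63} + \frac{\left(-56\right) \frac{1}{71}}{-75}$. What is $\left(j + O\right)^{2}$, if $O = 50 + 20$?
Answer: $\frac{6671976822289}{1389425625} \approx 4802.0$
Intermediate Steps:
$O = 70$
$j = - \frac{26233}{37275}$ ($j = \left(-45\right) \frac{1}{63} + \left(-56\right) \frac{1}{71} \left(- \frac{1}{75}\right) = - \frac{5}{7} - - \frac{56}{5325} = - \frac{5}{7} + \frac{56}{5325} = - \frac{26233}{37275} \approx -0.70377$)
$\left(j + O\right)^{2} = \left(- \frac{26233}{37275} + 70\right)^{2} = \left(\frac{2583017}{37275}\right)^{2} = \frac{6671976822289}{1389425625}$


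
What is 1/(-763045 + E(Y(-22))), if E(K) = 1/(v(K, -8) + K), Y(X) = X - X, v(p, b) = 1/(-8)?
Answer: -1/763053 ≈ -1.3105e-6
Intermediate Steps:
v(p, b) = -1/8
Y(X) = 0
E(K) = 1/(-1/8 + K)
1/(-763045 + E(Y(-22))) = 1/(-763045 + 8/(-1 + 8*0)) = 1/(-763045 + 8/(-1 + 0)) = 1/(-763045 + 8/(-1)) = 1/(-763045 + 8*(-1)) = 1/(-763045 - 8) = 1/(-763053) = -1/763053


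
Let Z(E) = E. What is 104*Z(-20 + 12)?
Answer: -832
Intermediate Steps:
104*Z(-20 + 12) = 104*(-20 + 12) = 104*(-8) = -832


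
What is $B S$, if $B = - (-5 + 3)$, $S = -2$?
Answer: $-4$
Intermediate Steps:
$B = 2$ ($B = \left(-1\right) \left(-2\right) = 2$)
$B S = 2 \left(-2\right) = -4$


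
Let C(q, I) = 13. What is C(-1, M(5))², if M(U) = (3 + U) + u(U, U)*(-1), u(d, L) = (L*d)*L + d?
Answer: 169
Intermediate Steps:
u(d, L) = d + d*L² (u(d, L) = d*L² + d = d + d*L²)
M(U) = 3 + U - U*(1 + U²) (M(U) = (3 + U) + (U*(1 + U²))*(-1) = (3 + U) - U*(1 + U²) = 3 + U - U*(1 + U²))
C(-1, M(5))² = 13² = 169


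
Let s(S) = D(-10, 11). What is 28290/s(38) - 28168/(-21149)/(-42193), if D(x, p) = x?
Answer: -2524429200721/892339757 ≈ -2829.0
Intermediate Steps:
s(S) = -10
28290/s(38) - 28168/(-21149)/(-42193) = 28290/(-10) - 28168/(-21149)/(-42193) = 28290*(-⅒) - 28168*(-1/21149)*(-1/42193) = -2829 + (28168/21149)*(-1/42193) = -2829 - 28168/892339757 = -2524429200721/892339757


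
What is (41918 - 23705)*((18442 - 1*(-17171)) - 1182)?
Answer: 627091803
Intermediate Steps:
(41918 - 23705)*((18442 - 1*(-17171)) - 1182) = 18213*((18442 + 17171) - 1182) = 18213*(35613 - 1182) = 18213*34431 = 627091803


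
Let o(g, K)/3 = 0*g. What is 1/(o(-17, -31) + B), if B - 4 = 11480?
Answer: 1/11484 ≈ 8.7078e-5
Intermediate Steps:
B = 11484 (B = 4 + 11480 = 11484)
o(g, K) = 0 (o(g, K) = 3*(0*g) = 3*0 = 0)
1/(o(-17, -31) + B) = 1/(0 + 11484) = 1/11484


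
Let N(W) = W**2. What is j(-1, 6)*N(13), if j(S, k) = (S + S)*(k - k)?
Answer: 0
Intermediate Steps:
j(S, k) = 0 (j(S, k) = (2*S)*0 = 0)
j(-1, 6)*N(13) = 0*13**2 = 0*169 = 0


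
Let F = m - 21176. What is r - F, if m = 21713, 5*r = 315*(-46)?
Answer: -3435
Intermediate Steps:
r = -2898 (r = (315*(-46))/5 = (⅕)*(-14490) = -2898)
F = 537 (F = 21713 - 21176 = 537)
r - F = -2898 - 1*537 = -2898 - 537 = -3435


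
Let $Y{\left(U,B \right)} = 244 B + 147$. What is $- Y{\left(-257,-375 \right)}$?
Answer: $91353$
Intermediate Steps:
$Y{\left(U,B \right)} = 147 + 244 B$
$- Y{\left(-257,-375 \right)} = - (147 + 244 \left(-375\right)) = - (147 - 91500) = \left(-1\right) \left(-91353\right) = 91353$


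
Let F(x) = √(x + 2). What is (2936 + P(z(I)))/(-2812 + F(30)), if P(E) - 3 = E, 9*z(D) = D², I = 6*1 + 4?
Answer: -2666479/2541636 - 3793*√2/2541636 ≈ -1.0512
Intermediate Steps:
I = 10 (I = 6 + 4 = 10)
z(D) = D²/9
P(E) = 3 + E
F(x) = √(2 + x)
(2936 + P(z(I)))/(-2812 + F(30)) = (2936 + (3 + (⅑)*10²))/(-2812 + √(2 + 30)) = (2936 + (3 + (⅑)*100))/(-2812 + √32) = (2936 + (3 + 100/9))/(-2812 + 4*√2) = (2936 + 127/9)/(-2812 + 4*√2) = 26551/(9*(-2812 + 4*√2))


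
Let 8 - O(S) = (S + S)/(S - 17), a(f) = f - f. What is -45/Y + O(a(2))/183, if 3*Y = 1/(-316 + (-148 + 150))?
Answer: 7757378/183 ≈ 42390.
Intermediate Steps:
Y = -1/942 (Y = 1/(3*(-316 + (-148 + 150))) = 1/(3*(-316 + 2)) = (1/3)/(-314) = (1/3)*(-1/314) = -1/942 ≈ -0.0010616)
a(f) = 0
O(S) = 8 - 2*S/(-17 + S) (O(S) = 8 - (S + S)/(S - 17) = 8 - 2*S/(-17 + S))
-45/Y + O(a(2))/183 = -45/(-1/942) + (2*(-68 + 3*0)/(-17 + 0))/183 = -45*(-942) + (2*(-68 + 0)/(-17))*(1/183) = 42390 + (2*(-1/17)*(-68))*(1/183) = 42390 + 8*(1/183) = 42390 + 8/183 = 7757378/183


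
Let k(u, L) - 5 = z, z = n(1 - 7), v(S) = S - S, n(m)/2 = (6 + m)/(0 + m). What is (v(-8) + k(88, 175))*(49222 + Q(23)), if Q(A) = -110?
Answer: 245560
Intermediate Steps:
n(m) = 2*(6 + m)/m (n(m) = 2*((6 + m)/(0 + m)) = 2*((6 + m)/m) = 2*(6 + m)/m)
v(S) = 0
z = 0 (z = 2 + 12/(1 - 7) = 2 + 12/(-6) = 2 + 12*(-⅙) = 2 - 2 = 0)
k(u, L) = 5 (k(u, L) = 5 + 0 = 5)
(v(-8) + k(88, 175))*(49222 + Q(23)) = (0 + 5)*(49222 - 110) = 5*49112 = 245560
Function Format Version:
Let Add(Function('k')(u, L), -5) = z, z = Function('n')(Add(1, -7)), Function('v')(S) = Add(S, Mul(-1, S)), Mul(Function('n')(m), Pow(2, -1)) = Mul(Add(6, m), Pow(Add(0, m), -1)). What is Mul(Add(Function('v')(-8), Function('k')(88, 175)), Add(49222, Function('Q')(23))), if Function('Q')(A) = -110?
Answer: 245560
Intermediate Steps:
Function('n')(m) = Mul(2, Pow(m, -1), Add(6, m)) (Function('n')(m) = Mul(2, Mul(Add(6, m), Pow(Add(0, m), -1))) = Mul(2, Mul(Add(6, m), Pow(m, -1))) = Mul(2, Mul(Pow(m, -1), Add(6, m))) = Mul(2, Pow(m, -1), Add(6, m)))
Function('v')(S) = 0
z = 0 (z = Add(2, Mul(12, Pow(Add(1, -7), -1))) = Add(2, Mul(12, Pow(-6, -1))) = Add(2, Mul(12, Rational(-1, 6))) = Add(2, -2) = 0)
Function('k')(u, L) = 5 (Function('k')(u, L) = Add(5, 0) = 5)
Mul(Add(Function('v')(-8), Function('k')(88, 175)), Add(49222, Function('Q')(23))) = Mul(Add(0, 5), Add(49222, -110)) = Mul(5, 49112) = 245560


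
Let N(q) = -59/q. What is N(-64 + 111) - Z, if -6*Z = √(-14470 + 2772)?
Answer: -59/47 + I*√11698/6 ≈ -1.2553 + 18.026*I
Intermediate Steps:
Z = -I*√11698/6 (Z = -√(-14470 + 2772)/6 = -I*√11698/6 ≈ -18.026*I)
N(-64 + 111) - Z = -59/(-64 + 111) - (-1)*I*√11698/6 = -59/47 + I*√11698/6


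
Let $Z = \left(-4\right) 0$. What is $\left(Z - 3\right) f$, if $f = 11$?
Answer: $-33$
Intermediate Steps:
$Z = 0$
$\left(Z - 3\right) f = \left(0 - 3\right) 11 = \left(-3\right) 11 = -33$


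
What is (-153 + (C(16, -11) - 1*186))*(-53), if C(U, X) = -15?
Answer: 18762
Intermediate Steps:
(-153 + (C(16, -11) - 1*186))*(-53) = (-153 + (-15 - 1*186))*(-53) = (-153 + (-15 - 186))*(-53) = (-153 - 201)*(-53) = -354*(-53) = 18762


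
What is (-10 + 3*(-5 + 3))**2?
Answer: 256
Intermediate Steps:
(-10 + 3*(-5 + 3))**2 = (-10 + 3*(-2))**2 = (-10 - 6)**2 = (-16)**2 = 256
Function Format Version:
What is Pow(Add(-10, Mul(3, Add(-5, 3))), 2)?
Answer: 256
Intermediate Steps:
Pow(Add(-10, Mul(3, Add(-5, 3))), 2) = Pow(Add(-10, Mul(3, -2)), 2) = Pow(Add(-10, -6), 2) = Pow(-16, 2) = 256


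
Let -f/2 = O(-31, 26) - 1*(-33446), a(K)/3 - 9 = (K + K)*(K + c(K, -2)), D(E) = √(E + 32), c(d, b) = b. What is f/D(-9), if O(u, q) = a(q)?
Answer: -74434*√23/23 ≈ -15521.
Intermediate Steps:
D(E) = √(32 + E)
a(K) = 27 + 6*K*(-2 + K) (a(K) = 27 + 3*((K + K)*(K - 2)) = 27 + 3*((2*K)*(-2 + K)) = 27 + 3*(2*K*(-2 + K)) = 27 + 6*K*(-2 + K))
O(u, q) = 27 - 12*q + 6*q²
f = -74434 (f = -2*((27 - 12*26 + 6*26²) - 1*(-33446)) = -2*((27 - 312 + 6*676) + 33446) = -2*((27 - 312 + 4056) + 33446) = -2*(3771 + 33446) = -2*37217 = -74434)
f/D(-9) = -74434/√(32 - 9) = -74434*√23/23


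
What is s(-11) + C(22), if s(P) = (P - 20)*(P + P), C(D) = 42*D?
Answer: 1606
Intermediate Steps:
s(P) = 2*P*(-20 + P) (s(P) = (-20 + P)*(2*P) = 2*P*(-20 + P))
s(-11) + C(22) = 2*(-11)*(-20 - 11) + 42*22 = 2*(-11)*(-31) + 924 = 682 + 924 = 1606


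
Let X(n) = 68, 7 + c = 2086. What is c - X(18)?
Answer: 2011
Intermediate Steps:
c = 2079 (c = -7 + 2086 = 2079)
c - X(18) = 2079 - 1*68 = 2079 - 68 = 2011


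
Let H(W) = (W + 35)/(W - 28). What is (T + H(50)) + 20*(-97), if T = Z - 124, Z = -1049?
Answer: -68401/22 ≈ -3109.1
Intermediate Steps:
H(W) = (35 + W)/(-28 + W)
T = -1173 (T = -1049 - 124 = -1173)
(T + H(50)) + 20*(-97) = (-1173 + (35 + 50)/(-28 + 50)) + 20*(-97) = (-1173 + 85/22) - 1940 = -25721/22 - 1940 = -68401/22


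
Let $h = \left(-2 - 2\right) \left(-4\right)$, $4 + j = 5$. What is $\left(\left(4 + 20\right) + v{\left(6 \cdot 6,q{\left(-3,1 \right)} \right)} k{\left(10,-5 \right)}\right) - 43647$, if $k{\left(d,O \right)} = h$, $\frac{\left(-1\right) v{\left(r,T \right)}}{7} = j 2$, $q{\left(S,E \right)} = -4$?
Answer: $-43847$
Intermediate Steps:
$j = 1$ ($j = -4 + 5 = 1$)
$v{\left(r,T \right)} = -14$ ($v{\left(r,T \right)} = - 7 \cdot 1 \cdot 2 = \left(-7\right) 2 = -14$)
$h = 16$ ($h = \left(-4\right) \left(-4\right) = 16$)
$k{\left(d,O \right)} = 16$
$\left(\left(4 + 20\right) + v{\left(6 \cdot 6,q{\left(-3,1 \right)} \right)} k{\left(10,-5 \right)}\right) - 43647 = \left(\left(4 + 20\right) - 224\right) - 43647 = \left(24 - 224\right) - 43647 = -200 - 43647 = -43847$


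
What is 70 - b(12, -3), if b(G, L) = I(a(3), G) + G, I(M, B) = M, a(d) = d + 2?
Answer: 53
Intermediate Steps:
a(d) = 2 + d
b(G, L) = 5 + G (b(G, L) = (2 + 3) + G = 5 + G)
70 - b(12, -3) = 70 - (5 + 12) = 70 - 1*17 = 70 - 17 = 53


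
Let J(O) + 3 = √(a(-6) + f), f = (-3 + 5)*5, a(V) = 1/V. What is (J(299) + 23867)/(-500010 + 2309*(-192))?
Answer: -11932/471669 - √354/5660028 ≈ -0.025301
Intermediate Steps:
f = 10 (f = 2*5 = 10)
J(O) = -3 + √354/6 (J(O) = -3 + √(1/(-6) + 10) = -3 + √(-⅙ + 10) = -3 + √(59/6) = -3 + √354/6)
(J(299) + 23867)/(-500010 + 2309*(-192)) = ((-3 + √354/6) + 23867)/(-500010 + 2309*(-192)) = (23864 + √354/6)/(-500010 - 443328) = (23864 + √354/6)/(-943338) = (23864 + √354/6)*(-1/943338) = -11932/471669 - √354/5660028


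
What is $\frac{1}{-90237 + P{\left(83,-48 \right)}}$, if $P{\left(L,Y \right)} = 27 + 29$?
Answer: $- \frac{1}{90181} \approx -1.1089 \cdot 10^{-5}$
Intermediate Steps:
$P{\left(L,Y \right)} = 56$
$\frac{1}{-90237 + P{\left(83,-48 \right)}} = \frac{1}{-90237 + 56} = \frac{1}{-90181} = - \frac{1}{90181}$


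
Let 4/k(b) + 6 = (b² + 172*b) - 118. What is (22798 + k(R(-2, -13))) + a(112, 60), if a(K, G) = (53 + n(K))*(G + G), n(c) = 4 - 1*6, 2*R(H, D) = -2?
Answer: 8530806/295 ≈ 28918.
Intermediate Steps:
R(H, D) = -1 (R(H, D) = (½)*(-2) = -1)
n(c) = -2 (n(c) = 4 - 6 = -2)
k(b) = 4/(-124 + b² + 172*b) (k(b) = 4/(-6 + ((b² + 172*b) - 118)) = 4/(-6 + (-118 + b² + 172*b)) = 4/(-124 + b² + 172*b))
a(K, G) = 102*G (a(K, G) = (53 - 2)*(G + G) = 51*(2*G) = 102*G)
(22798 + k(R(-2, -13))) + a(112, 60) = (22798 + 4/(-124 + (-1)² + 172*(-1))) + 102*60 = (22798 + 4/(-124 + 1 - 172)) + 6120 = (22798 + 4/(-295)) + 6120 = (22798 + 4*(-1/295)) + 6120 = (22798 - 4/295) + 6120 = 6725406/295 + 6120 = 8530806/295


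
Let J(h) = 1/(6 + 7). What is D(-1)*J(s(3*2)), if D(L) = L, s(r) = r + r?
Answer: -1/13 ≈ -0.076923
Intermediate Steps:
s(r) = 2*r
J(h) = 1/13
D(-1)*J(s(3*2)) = -1*1/13 = -1/13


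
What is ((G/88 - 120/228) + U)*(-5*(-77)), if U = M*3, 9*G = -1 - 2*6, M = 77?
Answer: 121377235/1368 ≈ 88726.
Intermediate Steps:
G = -13/9 (G = (-1 - 2*6)/9 = (-1 - 12)/9 = (1/9)*(-13) = -13/9 ≈ -1.4444)
U = 231 (U = 77*3 = 231)
((G/88 - 120/228) + U)*(-5*(-77)) = ((-13/9/88 - 120/228) + 231)*(-5*(-77)) = ((-13/9*1/88 - 120*1/228) + 231)*385 = ((-13/792 - 10/19) + 231)*385 = (-8167/15048 + 231)*385 = (3467921/15048)*385 = 121377235/1368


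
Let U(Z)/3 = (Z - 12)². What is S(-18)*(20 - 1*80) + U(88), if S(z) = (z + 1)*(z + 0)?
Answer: -1032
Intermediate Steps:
S(z) = z*(1 + z) (S(z) = (1 + z)*z = z*(1 + z))
U(Z) = 3*(-12 + Z)² (U(Z) = 3*(Z - 12)² = 3*(-12 + Z)²)
S(-18)*(20 - 1*80) + U(88) = (-18*(1 - 18))*(20 - 1*80) + 3*(-12 + 88)² = (-18*(-17))*(20 - 80) + 3*76² = 306*(-60) + 3*5776 = -18360 + 17328 = -1032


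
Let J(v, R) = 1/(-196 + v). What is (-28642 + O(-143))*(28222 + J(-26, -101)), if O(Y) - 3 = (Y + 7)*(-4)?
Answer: -58674375295/74 ≈ -7.9290e+8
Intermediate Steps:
O(Y) = -25 - 4*Y (O(Y) = 3 + (Y + 7)*(-4) = 3 + (7 + Y)*(-4) = 3 + (-28 - 4*Y) = -25 - 4*Y)
(-28642 + O(-143))*(28222 + J(-26, -101)) = (-28642 + (-25 - 4*(-143)))*(28222 + 1/(-196 - 26)) = (-28642 + (-25 + 572))*(28222 + 1/(-222)) = (-28642 + 547)*(28222 - 1/222) = -28095*6265283/222 = -58674375295/74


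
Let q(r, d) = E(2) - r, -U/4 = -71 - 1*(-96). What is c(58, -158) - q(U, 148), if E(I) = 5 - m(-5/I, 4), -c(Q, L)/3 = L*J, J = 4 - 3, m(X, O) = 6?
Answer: 375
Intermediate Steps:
J = 1
U = -100 (U = -4*(-71 - 1*(-96)) = -4*(-71 + 96) = -4*25 = -100)
c(Q, L) = -3*L
E(I) = -1 (E(I) = 5 - 1*6 = 5 - 6 = -1)
q(r, d) = -1 - r
c(58, -158) - q(U, 148) = -3*(-158) - (-1 - 1*(-100)) = 474 - (-1 + 100) = 474 - 1*99 = 474 - 99 = 375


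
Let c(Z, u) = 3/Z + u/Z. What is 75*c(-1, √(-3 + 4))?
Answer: -300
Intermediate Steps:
75*c(-1, √(-3 + 4)) = 75*((3 + √(-3 + 4))/(-1)) = 75*(-(3 + √1)) = 75*(-(3 + 1)) = 75*(-1*4) = 75*(-4) = -300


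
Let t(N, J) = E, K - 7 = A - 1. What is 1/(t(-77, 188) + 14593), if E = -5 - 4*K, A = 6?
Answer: 1/14540 ≈ 6.8776e-5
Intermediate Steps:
K = 12 (K = 7 + (6 - 1) = 7 + 5 = 12)
E = -53 (E = -5 - 4*12 = -5 - 48 = -53)
t(N, J) = -53
1/(t(-77, 188) + 14593) = 1/(-53 + 14593) = 1/14540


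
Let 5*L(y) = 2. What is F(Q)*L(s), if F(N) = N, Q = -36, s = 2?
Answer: -72/5 ≈ -14.400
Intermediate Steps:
L(y) = ⅖ (L(y) = (⅕)*2 = ⅖)
F(Q)*L(s) = -36*⅖ = -72/5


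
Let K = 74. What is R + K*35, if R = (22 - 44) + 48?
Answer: 2616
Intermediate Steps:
R = 26 (R = -22 + 48 = 26)
R + K*35 = 26 + 74*35 = 26 + 2590 = 2616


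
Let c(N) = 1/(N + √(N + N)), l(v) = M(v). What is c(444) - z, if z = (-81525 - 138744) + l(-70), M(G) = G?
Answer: 97389839/442 - √222/98124 ≈ 2.2034e+5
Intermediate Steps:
l(v) = v
c(N) = 1/(N + √2*√N) (c(N) = 1/(N + √(2*N)) = 1/(N + √2*√N))
z = -220339 (z = (-81525 - 138744) - 70 = -220269 - 70 = -220339)
c(444) - z = 1/(444 + √2*√444) - 1*(-220339) = 1/(444 + √2*(2*√111)) + 220339 = 1/(444 + 2*√222) + 220339 = 220339 + 1/(444 + 2*√222)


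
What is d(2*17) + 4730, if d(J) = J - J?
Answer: 4730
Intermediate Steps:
d(J) = 0
d(2*17) + 4730 = 0 + 4730 = 4730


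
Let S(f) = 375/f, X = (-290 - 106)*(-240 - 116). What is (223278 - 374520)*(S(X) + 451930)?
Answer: -535323445724795/7832 ≈ -6.8351e+10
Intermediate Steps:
X = 140976 (X = -396*(-356) = 140976)
(223278 - 374520)*(S(X) + 451930) = (223278 - 374520)*(375/140976 + 451930) = -151242*(375*(1/140976) + 451930) = -151242*(125/46992 + 451930) = -151242*21237094685/46992 = -535323445724795/7832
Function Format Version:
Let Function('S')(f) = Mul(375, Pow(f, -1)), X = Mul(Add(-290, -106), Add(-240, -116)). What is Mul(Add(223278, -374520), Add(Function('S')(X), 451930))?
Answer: Rational(-535323445724795, 7832) ≈ -6.8351e+10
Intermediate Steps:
X = 140976 (X = Mul(-396, -356) = 140976)
Mul(Add(223278, -374520), Add(Function('S')(X), 451930)) = Mul(Add(223278, -374520), Add(Mul(375, Pow(140976, -1)), 451930)) = Mul(-151242, Add(Mul(375, Rational(1, 140976)), 451930)) = Mul(-151242, Add(Rational(125, 46992), 451930)) = Mul(-151242, Rational(21237094685, 46992)) = Rational(-535323445724795, 7832)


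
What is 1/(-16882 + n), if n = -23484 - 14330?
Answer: -1/54696 ≈ -1.8283e-5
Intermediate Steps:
n = -37814
1/(-16882 + n) = 1/(-16882 - 37814) = 1/(-54696) = -1/54696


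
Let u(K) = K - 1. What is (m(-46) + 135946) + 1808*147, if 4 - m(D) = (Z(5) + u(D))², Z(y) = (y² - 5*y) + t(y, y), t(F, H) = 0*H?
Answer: 399517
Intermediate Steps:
u(K) = -1 + K
t(F, H) = 0
Z(y) = y² - 5*y (Z(y) = (y² - 5*y) + 0 = y² - 5*y)
m(D) = 4 - (-1 + D)² (m(D) = 4 - (5*(-5 + 5) + (-1 + D))² = 4 - (5*0 + (-1 + D))² = 4 - (0 + (-1 + D))² = 4 - (-1 + D)²)
(m(-46) + 135946) + 1808*147 = ((4 - (-1 - 46)²) + 135946) + 1808*147 = ((4 - 1*(-47)²) + 135946) + 265776 = ((4 - 1*2209) + 135946) + 265776 = ((4 - 2209) + 135946) + 265776 = (-2205 + 135946) + 265776 = 133741 + 265776 = 399517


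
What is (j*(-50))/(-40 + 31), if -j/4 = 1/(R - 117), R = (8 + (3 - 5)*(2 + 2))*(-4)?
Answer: 200/1053 ≈ 0.18993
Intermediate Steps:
R = 0 (R = (8 - 2*4)*(-4) = (8 - 8)*(-4) = 0*(-4) = 0)
j = 4/117 (j = -4/(0 - 117) = -4/(-117) = -4*(-1/117) = 4/117 ≈ 0.034188)
(j*(-50))/(-40 + 31) = ((4/117)*(-50))/(-40 + 31) = -200/117/(-9) = -200/117*(-⅑) = 200/1053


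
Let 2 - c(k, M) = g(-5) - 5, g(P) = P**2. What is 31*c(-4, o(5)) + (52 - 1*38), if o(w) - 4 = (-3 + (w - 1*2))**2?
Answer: -544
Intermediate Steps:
o(w) = 4 + (-5 + w)**2 (o(w) = 4 + (-3 + (w - 1*2))**2 = 4 + (-3 + (w - 2))**2 = 4 + (-3 + (-2 + w))**2 = 4 + (-5 + w)**2)
c(k, M) = -18 (c(k, M) = 2 - ((-5)**2 - 5) = 2 - (25 - 5) = 2 - 1*20 = 2 - 20 = -18)
31*c(-4, o(5)) + (52 - 1*38) = 31*(-18) + (52 - 1*38) = -558 + (52 - 38) = -558 + 14 = -544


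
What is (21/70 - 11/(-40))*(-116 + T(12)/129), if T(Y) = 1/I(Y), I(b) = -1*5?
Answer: -1720883/25800 ≈ -66.701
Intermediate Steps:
I(b) = -5
T(Y) = -⅕ (T(Y) = 1/(-5) = -⅕)
(21/70 - 11/(-40))*(-116 + T(12)/129) = (21/70 - 11/(-40))*(-116 - ⅕/129) = (21*(1/70) - 11*(-1/40))*(-116 - ⅕*1/129) = (3/10 + 11/40)*(-116 - 1/645) = (23/40)*(-74821/645) = -1720883/25800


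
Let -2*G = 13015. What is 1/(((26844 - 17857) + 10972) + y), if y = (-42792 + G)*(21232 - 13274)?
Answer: -1/392305462 ≈ -2.5490e-9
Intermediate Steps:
G = -13015/2 (G = -1/2*13015 = -13015/2 ≈ -6507.5)
y = -392325421 (y = (-42792 - 13015/2)*(21232 - 13274) = -98599/2*7958 = -392325421)
1/(((26844 - 17857) + 10972) + y) = 1/(((26844 - 17857) + 10972) - 392325421) = 1/((8987 + 10972) - 392325421) = 1/(19959 - 392325421) = 1/(-392305462) = -1/392305462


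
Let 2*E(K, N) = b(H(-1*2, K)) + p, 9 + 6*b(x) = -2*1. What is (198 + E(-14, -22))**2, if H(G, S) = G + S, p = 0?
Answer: 5593225/144 ≈ 38842.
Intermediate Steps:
b(x) = -11/6 (b(x) = -3/2 + (-2*1)/6 = -3/2 + (1/6)*(-2) = -3/2 - 1/3 = -11/6)
E(K, N) = -11/12 (E(K, N) = (-11/6 + 0)/2 = (1/2)*(-11/6) = -11/12)
(198 + E(-14, -22))**2 = (198 - 11/12)**2 = (2365/12)**2 = 5593225/144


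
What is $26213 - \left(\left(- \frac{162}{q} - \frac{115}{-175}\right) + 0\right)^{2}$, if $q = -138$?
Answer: $\frac{16984506649}{648025} \approx 26210.0$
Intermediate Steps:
$26213 - \left(\left(- \frac{162}{q} - \frac{115}{-175}\right) + 0\right)^{2} = 26213 - \left(\left(- \frac{162}{-138} - \frac{115}{-175}\right) + 0\right)^{2} = 26213 - \left(\left(\left(-162\right) \left(- \frac{1}{138}\right) - - \frac{23}{35}\right) + 0\right)^{2} = 26213 - \left(\left(\frac{27}{23} + \frac{23}{35}\right) + 0\right)^{2} = 26213 - \left(\frac{1474}{805} + 0\right)^{2} = 26213 - \left(\frac{1474}{805}\right)^{2} = 26213 - \frac{2172676}{648025} = \frac{16984506649}{648025}$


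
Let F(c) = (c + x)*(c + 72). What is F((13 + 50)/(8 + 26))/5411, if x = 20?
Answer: 1865673/6255116 ≈ 0.29826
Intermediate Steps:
F(c) = (20 + c)*(72 + c) (F(c) = (c + 20)*(c + 72) = (20 + c)*(72 + c))
F((13 + 50)/(8 + 26))/5411 = (1440 + ((13 + 50)/(8 + 26))² + 92*((13 + 50)/(8 + 26)))/5411 = (1440 + (63/34)² + 92*(63/34))*(1/5411) = (1440 + 3969/1156 + 2898/17)*(1/5411) = (1865673/1156)*(1/5411) = 1865673/6255116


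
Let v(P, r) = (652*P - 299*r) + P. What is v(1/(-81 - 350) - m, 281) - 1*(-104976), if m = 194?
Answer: -45568128/431 ≈ -1.0573e+5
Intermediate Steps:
v(P, r) = -299*r + 653*P (v(P, r) = (-299*r + 652*P) + P = -299*r + 653*P)
v(1/(-81 - 350) - m, 281) - 1*(-104976) = (-299*281 + 653*(1/(-81 - 350) - 1*194)) - 1*(-104976) = (-84019 + 653*(1/(-431) - 194)) + 104976 = (-84019 + 653*(-1/431 - 194)) + 104976 = (-84019 + 653*(-83615/431)) + 104976 = (-84019 - 54600595/431) + 104976 = -90812784/431 + 104976 = -45568128/431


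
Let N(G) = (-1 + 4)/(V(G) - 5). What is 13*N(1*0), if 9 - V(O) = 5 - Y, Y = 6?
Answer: 39/5 ≈ 7.8000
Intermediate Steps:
V(O) = 10 (V(O) = 9 - (5 - 1*6) = 9 - (5 - 6) = 9 - 1*(-1) = 9 + 1 = 10)
N(G) = ⅗ (N(G) = (-1 + 4)/(10 - 5) = 3/5 = 3*(⅕) = ⅗)
13*N(1*0) = 13*(⅗) = 39/5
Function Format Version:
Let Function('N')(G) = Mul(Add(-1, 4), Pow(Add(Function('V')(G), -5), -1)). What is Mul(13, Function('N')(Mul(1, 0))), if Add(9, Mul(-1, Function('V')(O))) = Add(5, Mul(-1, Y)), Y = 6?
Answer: Rational(39, 5) ≈ 7.8000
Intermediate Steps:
Function('V')(O) = 10 (Function('V')(O) = Add(9, Mul(-1, Add(5, Mul(-1, 6)))) = Add(9, Mul(-1, Add(5, -6))) = Add(9, Mul(-1, -1)) = Add(9, 1) = 10)
Function('N')(G) = Rational(3, 5) (Function('N')(G) = Mul(Add(-1, 4), Pow(Add(10, -5), -1)) = Mul(3, Pow(5, -1)) = Mul(3, Rational(1, 5)) = Rational(3, 5))
Mul(13, Function('N')(Mul(1, 0))) = Mul(13, Rational(3, 5)) = Rational(39, 5)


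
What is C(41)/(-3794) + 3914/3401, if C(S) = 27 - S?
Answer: 56005/48509 ≈ 1.1545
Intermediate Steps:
C(41)/(-3794) + 3914/3401 = (27 - 1*41)/(-3794) + 3914/3401 = (27 - 41)*(-1/3794) + 3914*(1/3401) = -14*(-1/3794) + 206/179 = 1/271 + 206/179 = 56005/48509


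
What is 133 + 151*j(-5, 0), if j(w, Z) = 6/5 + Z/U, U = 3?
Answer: 1571/5 ≈ 314.20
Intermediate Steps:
j(w, Z) = 6/5 + Z/3
133 + 151*j(-5, 0) = 133 + 151*(6/5 + (⅓)*0) = 133 + 151*(6/5 + 0) = 133 + 151*(6/5) = 133 + 906/5 = 1571/5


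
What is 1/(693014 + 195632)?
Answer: 1/888646 ≈ 1.1253e-6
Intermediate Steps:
1/(693014 + 195632) = 1/888646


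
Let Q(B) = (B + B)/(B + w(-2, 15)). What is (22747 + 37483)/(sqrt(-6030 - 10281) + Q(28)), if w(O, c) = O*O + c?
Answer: 31705072/7206827 - 26609614*I*sqrt(16311)/7206827 ≈ 4.3993 - 471.56*I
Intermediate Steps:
w(O, c) = c + O**2 (w(O, c) = O**2 + c = c + O**2)
Q(B) = 2*B/(19 + B) (Q(B) = (B + B)/(B + (15 + (-2)**2)) = (2*B)/(B + (15 + 4)) = (2*B)/(B + 19) = (2*B)/(19 + B) = 2*B/(19 + B))
(22747 + 37483)/(sqrt(-6030 - 10281) + Q(28)) = (22747 + 37483)/(sqrt(-6030 - 10281) + 2*28/(19 + 28)) = 60230/(sqrt(-16311) + 2*28/47) = 60230/(I*sqrt(16311) + 2*28*(1/47)) = 60230/(I*sqrt(16311) + 56/47) = 60230/(56/47 + I*sqrt(16311))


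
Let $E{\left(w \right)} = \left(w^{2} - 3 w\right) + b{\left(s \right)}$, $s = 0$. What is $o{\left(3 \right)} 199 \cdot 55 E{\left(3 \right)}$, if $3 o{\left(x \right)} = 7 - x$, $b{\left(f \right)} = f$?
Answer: $0$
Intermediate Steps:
$E{\left(w \right)} = w^{2} - 3 w$ ($E{\left(w \right)} = \left(w^{2} - 3 w\right) + 0 = w^{2} - 3 w$)
$o{\left(x \right)} = \frac{7}{3} - \frac{x}{3}$ ($o{\left(x \right)} = \frac{7 - x}{3} = \frac{7}{3} - \frac{x}{3}$)
$o{\left(3 \right)} 199 \cdot 55 E{\left(3 \right)} = \left(\frac{7}{3} - 1\right) 199 \cdot 55 \cdot 3 \left(-3 + 3\right) = \left(\frac{7}{3} - 1\right) 199 \cdot 55 \cdot 3 \cdot 0 = \frac{4}{3} \cdot 199 \cdot 55 \cdot 0 = \frac{796}{3} \cdot 0 = 0$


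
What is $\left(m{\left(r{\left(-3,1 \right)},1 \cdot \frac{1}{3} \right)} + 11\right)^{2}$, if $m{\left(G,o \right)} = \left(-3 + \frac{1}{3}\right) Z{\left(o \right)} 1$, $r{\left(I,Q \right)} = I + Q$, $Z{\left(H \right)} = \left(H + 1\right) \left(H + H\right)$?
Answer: $\frac{54289}{729} \approx 74.47$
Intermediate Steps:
$Z{\left(H \right)} = 2 H \left(1 + H\right)$ ($Z{\left(H \right)} = \left(1 + H\right) 2 H = 2 H \left(1 + H\right)$)
$m{\left(G,o \right)} = - \frac{16 o \left(1 + o\right)}{3}$ ($m{\left(G,o \right)} = \left(-3 + \frac{1}{3}\right) 2 o \left(1 + o\right) 1 = - \frac{8 \cdot 2 o \left(1 + o\right)}{3} \cdot 1 = - \frac{16 o \left(1 + o\right)}{3} \cdot 1 = - \frac{16 o \left(1 + o\right)}{3}$)
$\left(m{\left(r{\left(-3,1 \right)},1 \cdot \frac{1}{3} \right)} + 11\right)^{2} = \left(- \frac{16 \cdot 1 \cdot \frac{1}{3} \left(1 + 1 \cdot \frac{1}{3}\right)}{3} + 11\right)^{2} = \left(\left(- \frac{16}{3}\right) \frac{1}{3} \left(1 + \frac{1}{3}\right) + 11\right)^{2} = \left(\left(- \frac{16}{3}\right) \frac{1}{3} \cdot \frac{4}{3} + 11\right)^{2} = \left(- \frac{64}{27} + 11\right)^{2} = \left(\frac{233}{27}\right)^{2} = \frac{54289}{729}$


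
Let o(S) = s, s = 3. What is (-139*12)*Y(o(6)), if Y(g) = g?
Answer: -5004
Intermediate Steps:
o(S) = 3
(-139*12)*Y(o(6)) = -139*12*3 = -1668*3 = -5004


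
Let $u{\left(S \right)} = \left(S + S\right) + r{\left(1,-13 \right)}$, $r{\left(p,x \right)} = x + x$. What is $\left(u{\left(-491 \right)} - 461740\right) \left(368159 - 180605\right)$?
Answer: $-86790238392$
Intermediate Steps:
$r{\left(p,x \right)} = 2 x$
$u{\left(S \right)} = -26 + 2 S$ ($u{\left(S \right)} = \left(S + S\right) + 2 \left(-13\right) = 2 S - 26 = -26 + 2 S$)
$\left(u{\left(-491 \right)} - 461740\right) \left(368159 - 180605\right) = \left(\left(-26 + 2 \left(-491\right)\right) - 461740\right) \left(368159 - 180605\right) = \left(\left(-26 - 982\right) - 461740\right) 187554 = \left(-1008 - 461740\right) 187554 = \left(-462748\right) 187554 = -86790238392$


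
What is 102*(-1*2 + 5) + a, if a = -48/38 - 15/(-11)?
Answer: 63975/209 ≈ 306.10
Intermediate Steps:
a = 21/209 (a = -48*1/38 - 15*(-1/11) = -24/19 + 15/11 = 21/209 ≈ 0.10048)
102*(-1*2 + 5) + a = 102*(-1*2 + 5) + 21/209 = 102*(-2 + 5) + 21/209 = 102*3 + 21/209 = 306 + 21/209 = 63975/209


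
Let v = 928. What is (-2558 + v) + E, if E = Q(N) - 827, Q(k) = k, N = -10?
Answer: -2467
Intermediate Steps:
E = -837 (E = -10 - 827 = -837)
(-2558 + v) + E = (-2558 + 928) - 837 = -1630 - 837 = -2467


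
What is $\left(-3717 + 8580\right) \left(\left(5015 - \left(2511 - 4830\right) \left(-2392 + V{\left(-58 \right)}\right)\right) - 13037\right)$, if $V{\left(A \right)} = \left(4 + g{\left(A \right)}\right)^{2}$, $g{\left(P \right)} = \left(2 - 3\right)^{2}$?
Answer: $-26732372985$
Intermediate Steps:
$g{\left(P \right)} = 1$ ($g{\left(P \right)} = \left(-1\right)^{2} = 1$)
$V{\left(A \right)} = 25$ ($V{\left(A \right)} = \left(4 + 1\right)^{2} = 5^{2} = 25$)
$\left(-3717 + 8580\right) \left(\left(5015 - \left(2511 - 4830\right) \left(-2392 + V{\left(-58 \right)}\right)\right) - 13037\right) = \left(-3717 + 8580\right) \left(\left(5015 - \left(2511 - 4830\right) \left(-2392 + 25\right)\right) - 13037\right) = 4863 \left(\left(5015 - \left(-2319\right) \left(-2367\right)\right) - 13037\right) = 4863 \left(\left(5015 - 5489073\right) - 13037\right) = 4863 \left(-5484058 - 13037\right) = 4863 \left(-5497095\right) = -26732372985$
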